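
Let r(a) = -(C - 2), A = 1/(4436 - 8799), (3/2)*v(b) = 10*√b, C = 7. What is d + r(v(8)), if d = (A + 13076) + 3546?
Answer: 72499970/4363 ≈ 16617.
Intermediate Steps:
v(b) = 20*√b/3 (v(b) = 2*(10*√b)/3 = 20*√b/3)
A = -1/4363 (A = 1/(-4363) = -1/4363 ≈ -0.00022920)
r(a) = -5 (r(a) = -(7 - 2) = -1*5 = -5)
d = 72521785/4363 (d = (-1/4363 + 13076) + 3546 = 57050587/4363 + 3546 = 72521785/4363 ≈ 16622.)
d + r(v(8)) = 72521785/4363 - 5 = 72499970/4363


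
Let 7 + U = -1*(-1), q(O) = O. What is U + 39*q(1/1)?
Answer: 33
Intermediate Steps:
U = -6 (U = -7 - 1*(-1) = -7 + 1 = -6)
U + 39*q(1/1) = -6 + 39/1 = -6 + 39*1 = -6 + 39 = 33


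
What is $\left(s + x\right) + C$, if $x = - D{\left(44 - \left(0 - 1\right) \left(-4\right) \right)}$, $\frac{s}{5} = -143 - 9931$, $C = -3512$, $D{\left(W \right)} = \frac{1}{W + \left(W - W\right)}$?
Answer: $- \frac{2155281}{40} \approx -53882.0$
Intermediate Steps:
$D{\left(W \right)} = \frac{1}{W}$ ($D{\left(W \right)} = \frac{1}{W + 0} = \frac{1}{W}$)
$s = -50370$ ($s = 5 \left(-143 - 9931\right) = 5 \left(-10074\right) = -50370$)
$x = - \frac{1}{40}$ ($x = - \frac{1}{44 - \left(0 - 1\right) \left(-4\right)} = - \frac{1}{44 - \left(-1\right) \left(-4\right)} = - \frac{1}{44 - 4} = - \frac{1}{40} \approx -0.025$)
$\left(s + x\right) + C = \left(-50370 - \frac{1}{40}\right) - 3512 = - \frac{2014801}{40} - 3512 = - \frac{2155281}{40}$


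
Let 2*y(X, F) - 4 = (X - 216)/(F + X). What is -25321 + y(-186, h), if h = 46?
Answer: -3544459/140 ≈ -25318.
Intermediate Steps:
y(X, F) = 2 + (-216 + X)/(2*(F + X)) (y(X, F) = 2 + ((X - 216)/(F + X))/2 = 2 + ((-216 + X)/(F + X))/2 = 2 + (-216 + X)/(2*(F + X)))
-25321 + y(-186, h) = -25321 + (-108 + 2*46 + (5/2)*(-186))/(46 - 186) = -25321 + (-108 + 92 - 465)/(-140) = -25321 - 1/140*(-481) = -25321 + 481/140 = -3544459/140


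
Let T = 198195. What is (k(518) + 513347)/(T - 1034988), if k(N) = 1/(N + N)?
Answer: -177275831/288972516 ≈ -0.61347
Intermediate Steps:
k(N) = 1/(2*N)
(k(518) + 513347)/(T - 1034988) = ((½)/518 + 513347)/(198195 - 1034988) = ((½)*(1/518) + 513347)/(-836793) = (1/1036 + 513347)*(-1/836793) = (531827493/1036)*(-1/836793) = -177275831/288972516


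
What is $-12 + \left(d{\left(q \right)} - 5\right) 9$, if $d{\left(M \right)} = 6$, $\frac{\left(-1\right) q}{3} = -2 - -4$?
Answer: $-3$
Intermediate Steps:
$q = -6$ ($q = - 3 \left(-2 - -4\right) = - 3 \left(-2 + 4\right) = \left(-3\right) 2 = -6$)
$-12 + \left(d{\left(q \right)} - 5\right) 9 = -12 + \left(6 - 5\right) 9 = -12 + 1 \cdot 9 = -12 + 9 = -3$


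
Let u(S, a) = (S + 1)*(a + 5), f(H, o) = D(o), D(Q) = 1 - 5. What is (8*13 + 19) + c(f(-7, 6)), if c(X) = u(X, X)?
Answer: 120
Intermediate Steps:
D(Q) = -4
f(H, o) = -4
u(S, a) = (1 + S)*(5 + a)
c(X) = 5 + X² + 6*X (c(X) = 5 + X + 5*X + X*X = 5 + X + 5*X + X² = 5 + X² + 6*X)
(8*13 + 19) + c(f(-7, 6)) = (8*13 + 19) + (5 + (-4)² + 6*(-4)) = (104 + 19) + (5 + 16 - 24) = 123 - 3 = 120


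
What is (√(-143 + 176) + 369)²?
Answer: (369 + √33)² ≈ 1.4043e+5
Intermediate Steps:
(√(-143 + 176) + 369)² = (√33 + 369)² = (369 + √33)²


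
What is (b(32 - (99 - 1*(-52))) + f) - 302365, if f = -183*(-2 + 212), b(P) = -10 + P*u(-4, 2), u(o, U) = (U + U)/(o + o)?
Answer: -681491/2 ≈ -3.4075e+5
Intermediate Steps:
u(o, U) = U/o (u(o, U) = (2*U)/((2*o)) = (2*U)*(1/(2*o)) = U/o)
b(P) = -10 - P/2 (b(P) = -10 + P*(2/(-4)) = -10 + P*(2*(-¼)) = -10 + P*(-½) = -10 - P/2)
f = -38430 (f = -183*210 = -38430)
(b(32 - (99 - 1*(-52))) + f) - 302365 = ((-10 - (32 - (99 - 1*(-52)))/2) - 38430) - 302365 = ((-10 - (32 - (99 + 52))/2) - 38430) - 302365 = ((-10 - (32 - 1*151)/2) - 38430) - 302365 = ((-10 - (32 - 151)/2) - 38430) - 302365 = ((-10 - ½*(-119)) - 38430) - 302365 = ((-10 + 119/2) - 38430) - 302365 = (99/2 - 38430) - 302365 = -76761/2 - 302365 = -681491/2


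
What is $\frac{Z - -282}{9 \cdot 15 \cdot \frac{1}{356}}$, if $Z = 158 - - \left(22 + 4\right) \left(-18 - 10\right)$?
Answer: $- \frac{11392}{15} \approx -759.47$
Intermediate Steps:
$Z = -570$ ($Z = 158 - - 26 \left(-28\right) = 158 - \left(-1\right) \left(-728\right) = 158 - 728 = -570$)
$\frac{Z - -282}{9 \cdot 15 \cdot \frac{1}{356}} = \frac{-570 - -282}{9 \cdot 15 \cdot \frac{1}{356}} = \frac{-570 + 282}{135 \cdot \frac{1}{356}} = - \frac{288}{\frac{135}{356}} = \left(-288\right) \frac{356}{135} = - \frac{11392}{15}$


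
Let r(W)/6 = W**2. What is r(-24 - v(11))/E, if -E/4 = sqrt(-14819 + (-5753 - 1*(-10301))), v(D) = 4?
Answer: 1176*I*sqrt(10271)/10271 ≈ 11.604*I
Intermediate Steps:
r(W) = 6*W**2
E = -4*I*sqrt(10271) (E = -4*sqrt(-14819 + (-5753 - 1*(-10301))) = -4*sqrt(-14819 + (-5753 + 10301)) = -4*sqrt(-14819 + 4548) = -4*I*sqrt(10271) ≈ -405.38*I)
r(-24 - v(11))/E = (6*(-24 - 1*4)**2)/((-4*I*sqrt(10271))) = (6*(-24 - 4)**2)*(I*sqrt(10271)/41084) = (6*(-28)**2)*(I*sqrt(10271)/41084) = (6*784)*(I*sqrt(10271)/41084) = 4704*(I*sqrt(10271)/41084) = 1176*I*sqrt(10271)/10271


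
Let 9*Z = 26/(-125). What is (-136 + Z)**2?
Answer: 23416956676/1265625 ≈ 18502.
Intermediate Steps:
Z = -26/1125 (Z = (26/(-125))/9 = (26*(-1/125))/9 = (1/9)*(-26/125) = -26/1125 ≈ -0.023111)
(-136 + Z)**2 = (-136 - 26/1125)**2 = (-153026/1125)**2 = 23416956676/1265625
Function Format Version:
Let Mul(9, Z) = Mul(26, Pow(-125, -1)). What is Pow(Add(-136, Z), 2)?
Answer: Rational(23416956676, 1265625) ≈ 18502.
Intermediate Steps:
Z = Rational(-26, 1125) (Z = Mul(Rational(1, 9), Mul(26, Pow(-125, -1))) = Mul(Rational(1, 9), Mul(26, Rational(-1, 125))) = Mul(Rational(1, 9), Rational(-26, 125)) = Rational(-26, 1125) ≈ -0.023111)
Pow(Add(-136, Z), 2) = Pow(Add(-136, Rational(-26, 1125)), 2) = Pow(Rational(-153026, 1125), 2) = Rational(23416956676, 1265625)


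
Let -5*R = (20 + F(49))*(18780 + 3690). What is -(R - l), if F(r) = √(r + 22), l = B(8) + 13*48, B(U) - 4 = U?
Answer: 90516 + 4494*√71 ≈ 1.2838e+5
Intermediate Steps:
B(U) = 4 + U
l = 636 (l = (4 + 8) + 13*48 = 12 + 624 = 636)
F(r) = √(22 + r)
R = -89880 - 4494*√71 (R = -(20 + √(22 + 49))*(18780 + 3690)/5 = -(20 + √71)*22470/5 = -(449400 + 22470*√71)/5 = -89880 - 4494*√71 ≈ -1.2775e+5)
-(R - l) = -((-89880 - 4494*√71) - 1*636) = -((-89880 - 4494*√71) - 636) = -(-90516 - 4494*√71) = 90516 + 4494*√71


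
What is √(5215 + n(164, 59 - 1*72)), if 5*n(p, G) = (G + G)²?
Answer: √133755/5 ≈ 73.145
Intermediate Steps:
n(p, G) = 4*G²/5 (n(p, G) = (G + G)²/5 = (2*G)²/5 = (4*G²)/5 = 4*G²/5)
√(5215 + n(164, 59 - 1*72)) = √(5215 + 4*(59 - 1*72)²/5) = √(5215 + 4*(59 - 72)²/5) = √(5215 + (⅘)*(-13)²) = √(5215 + (⅘)*169) = √(5215 + 676/5) = √(26751/5) = √133755/5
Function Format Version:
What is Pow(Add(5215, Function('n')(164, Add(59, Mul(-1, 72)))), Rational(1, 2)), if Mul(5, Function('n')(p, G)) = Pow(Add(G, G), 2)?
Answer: Mul(Rational(1, 5), Pow(133755, Rational(1, 2))) ≈ 73.145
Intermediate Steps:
Function('n')(p, G) = Mul(Rational(4, 5), Pow(G, 2)) (Function('n')(p, G) = Mul(Rational(1, 5), Pow(Add(G, G), 2)) = Mul(Rational(1, 5), Pow(Mul(2, G), 2)) = Mul(Rational(1, 5), Mul(4, Pow(G, 2))) = Mul(Rational(4, 5), Pow(G, 2)))
Pow(Add(5215, Function('n')(164, Add(59, Mul(-1, 72)))), Rational(1, 2)) = Pow(Add(5215, Mul(Rational(4, 5), Pow(Add(59, Mul(-1, 72)), 2))), Rational(1, 2)) = Pow(Add(5215, Mul(Rational(4, 5), Pow(Add(59, -72), 2))), Rational(1, 2)) = Pow(Add(5215, Mul(Rational(4, 5), Pow(-13, 2))), Rational(1, 2)) = Pow(Add(5215, Mul(Rational(4, 5), 169)), Rational(1, 2)) = Pow(Add(5215, Rational(676, 5)), Rational(1, 2)) = Pow(Rational(26751, 5), Rational(1, 2)) = Mul(Rational(1, 5), Pow(133755, Rational(1, 2)))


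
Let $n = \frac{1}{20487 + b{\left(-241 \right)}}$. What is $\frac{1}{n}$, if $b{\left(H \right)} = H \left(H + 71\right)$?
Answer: $61457$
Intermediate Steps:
$b{\left(H \right)} = H \left(71 + H\right)$
$n = \frac{1}{61457}$ ($n = \frac{1}{20487 - 241 \left(71 - 241\right)} = \frac{1}{20487 - -40970} = \frac{1}{20487 + 40970} = \frac{1}{61457} \approx 1.6272 \cdot 10^{-5}$)
$\frac{1}{n} = \frac{1}{\frac{1}{61457}} = 61457$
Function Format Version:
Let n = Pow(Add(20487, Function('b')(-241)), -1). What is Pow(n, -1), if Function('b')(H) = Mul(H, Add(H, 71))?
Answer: 61457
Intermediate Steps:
Function('b')(H) = Mul(H, Add(71, H))
n = Rational(1, 61457) (n = Pow(Add(20487, Mul(-241, Add(71, -241))), -1) = Pow(Add(20487, Mul(-241, -170)), -1) = Pow(Add(20487, 40970), -1) = Pow(61457, -1) = Rational(1, 61457) ≈ 1.6272e-5)
Pow(n, -1) = Pow(Rational(1, 61457), -1) = 61457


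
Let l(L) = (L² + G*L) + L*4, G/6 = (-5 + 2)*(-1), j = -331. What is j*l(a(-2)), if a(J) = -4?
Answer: 23832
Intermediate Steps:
G = 18 (G = 6*((-5 + 2)*(-1)) = 6*(-3*(-1)) = 6*3 = 18)
l(L) = L² + 22*L (l(L) = (L² + 18*L) + L*4 = (L² + 18*L) + 4*L = L² + 22*L)
j*l(a(-2)) = -(-1324)*(22 - 4) = -(-1324)*18 = -331*(-72) = 23832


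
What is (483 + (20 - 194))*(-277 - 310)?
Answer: -181383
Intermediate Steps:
(483 + (20 - 194))*(-277 - 310) = (483 - 174)*(-587) = 309*(-587) = -181383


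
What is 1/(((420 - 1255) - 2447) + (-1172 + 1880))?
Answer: -1/2574 ≈ -0.00038850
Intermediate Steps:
1/(((420 - 1255) - 2447) + (-1172 + 1880)) = 1/((-835 - 2447) + 708) = 1/(-3282 + 708) = 1/(-2574) = -1/2574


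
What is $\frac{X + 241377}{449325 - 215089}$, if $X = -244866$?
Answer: $- \frac{3489}{234236} \approx -0.014895$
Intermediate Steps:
$\frac{X + 241377}{449325 - 215089} = \frac{-244866 + 241377}{449325 - 215089} = - \frac{3489}{234236}$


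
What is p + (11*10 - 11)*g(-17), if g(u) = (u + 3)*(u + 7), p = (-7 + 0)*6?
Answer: 13818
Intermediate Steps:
p = -42 (p = -7*6 = -42)
g(u) = (3 + u)*(7 + u)
p + (11*10 - 11)*g(-17) = -42 + (11*10 - 11)*(21 + (-17)² + 10*(-17)) = -42 + (110 - 11)*(21 + 289 - 170) = -42 + 99*140 = -42 + 13860 = 13818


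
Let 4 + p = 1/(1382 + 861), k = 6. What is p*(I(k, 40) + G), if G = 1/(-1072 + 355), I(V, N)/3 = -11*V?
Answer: 1273585957/1608231 ≈ 791.92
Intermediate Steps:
I(V, N) = -33*V (I(V, N) = 3*(-11*V) = -33*V)
p = -8971/2243 (p = -4 + 1/(1382 + 861) = -4 + 1/2243 = -8971/2243 ≈ -3.9996)
G = -1/717 (G = 1/(-717) = -1/717 ≈ -0.0013947)
p*(I(k, 40) + G) = -8971*(-33*6 - 1/717)/2243 = -8971*(-198 - 1/717)/2243 = -8971/2243*(-141967/717) = 1273585957/1608231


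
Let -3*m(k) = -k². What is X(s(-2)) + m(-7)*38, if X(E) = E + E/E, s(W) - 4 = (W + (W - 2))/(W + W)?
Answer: 3763/6 ≈ 627.17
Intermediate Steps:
m(k) = k²/3 (m(k) = -(-1)*k²/3 = k²/3)
s(W) = 4 + (-2 + 2*W)/(2*W) (s(W) = 4 + (W + (W - 2))/(W + W) = 4 + (W + (-2 + W))/((2*W)) = 4 + (-2 + 2*W)*(1/(2*W)) = 4 + (-2 + 2*W)/(2*W))
X(E) = 1 + E (X(E) = E + 1 = 1 + E)
X(s(-2)) + m(-7)*38 = (1 + (5 - 1/(-2))) + ((⅓)*(-7)²)*38 = (1 + (5 - 1*(-½))) + ((⅓)*49)*38 = (1 + (5 + ½)) + (49/3)*38 = (1 + 11/2) + 1862/3 = 13/2 + 1862/3 = 3763/6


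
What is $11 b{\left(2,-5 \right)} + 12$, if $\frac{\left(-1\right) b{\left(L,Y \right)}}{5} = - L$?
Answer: $122$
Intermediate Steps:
$b{\left(L,Y \right)} = 5 L$ ($b{\left(L,Y \right)} = - 5 \left(- L\right) = 5 L$)
$11 b{\left(2,-5 \right)} + 12 = 11 \cdot 5 \cdot 2 + 12 = 11 \cdot 10 + 12 = 110 + 12 = 122$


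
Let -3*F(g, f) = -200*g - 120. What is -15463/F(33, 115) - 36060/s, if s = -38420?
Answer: -3666529/614720 ≈ -5.9646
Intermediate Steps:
F(g, f) = 40 + 200*g/3 (F(g, f) = -(-200*g - 120)/3 = -(-120 - 200*g)/3 = 40 + 200*g/3)
-15463/F(33, 115) - 36060/s = -15463/(40 + (200/3)*33) - 36060/(-38420) = -15463/(40 + 2200) - 36060*(-1/38420) = -15463/2240 + 1803/1921 = -15463*1/2240 + 1803/1921 = -2209/320 + 1803/1921 = -3666529/614720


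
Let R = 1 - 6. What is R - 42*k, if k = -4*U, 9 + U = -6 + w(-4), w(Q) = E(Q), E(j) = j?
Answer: -3197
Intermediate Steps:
w(Q) = Q
U = -19 (U = -9 + (-6 - 4) = -9 - 10 = -19)
R = -5
k = 76 (k = -4*(-19) = 76)
R - 42*k = -5 - 42*76 = -5 - 3192 = -3197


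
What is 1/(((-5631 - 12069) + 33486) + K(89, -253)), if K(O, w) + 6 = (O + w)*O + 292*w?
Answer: -1/72692 ≈ -1.3757e-5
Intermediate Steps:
K(O, w) = -6 + 292*w + O*(O + w) (K(O, w) = -6 + ((O + w)*O + 292*w) = -6 + (O*(O + w) + 292*w) = -6 + (292*w + O*(O + w)) = -6 + 292*w + O*(O + w))
1/(((-5631 - 12069) + 33486) + K(89, -253)) = 1/(((-5631 - 12069) + 33486) + (-6 + 89**2 + 292*(-253) + 89*(-253))) = 1/((-17700 + 33486) + (-6 + 7921 - 73876 - 22517)) = 1/(15786 - 88478) = 1/(-72692) = -1/72692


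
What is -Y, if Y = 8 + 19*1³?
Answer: -27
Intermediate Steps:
Y = 27 (Y = 8 + 19*1 = 8 + 19 = 27)
-Y = -1*27 = -27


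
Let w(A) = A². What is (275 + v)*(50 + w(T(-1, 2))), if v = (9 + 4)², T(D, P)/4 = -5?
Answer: 199800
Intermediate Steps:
T(D, P) = -20 (T(D, P) = 4*(-5) = -20)
v = 169 (v = 13² = 169)
(275 + v)*(50 + w(T(-1, 2))) = (275 + 169)*(50 + (-20)²) = 444*(50 + 400) = 444*450 = 199800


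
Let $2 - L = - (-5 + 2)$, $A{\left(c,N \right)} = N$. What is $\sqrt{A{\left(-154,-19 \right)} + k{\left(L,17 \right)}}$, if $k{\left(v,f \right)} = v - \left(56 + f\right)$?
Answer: $i \sqrt{93} \approx 9.6436 i$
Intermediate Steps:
$L = -1$ ($L = 2 - - (-5 + 2) = 2 - \left(-1\right) \left(-3\right) = 2 - 3 = -1$)
$k{\left(v,f \right)} = -56 + v - f$
$\sqrt{A{\left(-154,-19 \right)} + k{\left(L,17 \right)}} = \sqrt{-19 - 74} = \sqrt{-93} = i \sqrt{93}$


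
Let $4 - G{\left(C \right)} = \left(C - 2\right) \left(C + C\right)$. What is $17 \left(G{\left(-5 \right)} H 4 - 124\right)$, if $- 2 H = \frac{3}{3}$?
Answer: $136$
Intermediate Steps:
$G{\left(C \right)} = 4 - 2 C \left(-2 + C\right)$ ($G{\left(C \right)} = 4 - \left(C - 2\right) \left(C + C\right) = 4 - \left(-2 + C\right) 2 C = 4 - 2 C \left(-2 + C\right)$)
$H = - \frac{1}{2}$ ($H = - \frac{3 \cdot \frac{1}{3}}{2} = \left(- \frac{1}{2}\right) 1 = - \frac{1}{2} \approx -0.5$)
$17 \left(G{\left(-5 \right)} H 4 - 124\right) = 17 \left(\left(4 - 2 \left(-5\right)^{2} + 4 \left(-5\right)\right) \left(- \frac{1}{2}\right) 4 - 124\right) = 17 \left(\left(4 - 50 - 20\right) \left(- \frac{1}{2}\right) 4 - 124\right) = 17 \left(\left(-66\right) \left(- \frac{1}{2}\right) 4 - 124\right) = 17 \left(33 \cdot 4 - 124\right) = 17 \left(132 - 124\right) = 17 \cdot 8 = 136$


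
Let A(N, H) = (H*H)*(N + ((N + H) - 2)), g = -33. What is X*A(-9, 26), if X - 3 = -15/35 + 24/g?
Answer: 575952/77 ≈ 7479.9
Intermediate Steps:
X = 142/77 (X = 3 + (-15/35 + 24/(-33)) = 3 + (-15*1/35 + 24*(-1/33)) = 3 + (-3/7 - 8/11) = 3 - 89/77 = 142/77 ≈ 1.8442)
A(N, H) = H²*(-2 + H + 2*N) (A(N, H) = H²*(N + ((H + N) - 2)) = H²*(N + (-2 + H + N)) = H²*(-2 + H + 2*N))
X*A(-9, 26) = 142*(26²*(-2 + 26 + 2*(-9)))/77 = 142*(676*(-2 + 26 - 18))/77 = 142*(676*6)/77 = (142/77)*4056 = 575952/77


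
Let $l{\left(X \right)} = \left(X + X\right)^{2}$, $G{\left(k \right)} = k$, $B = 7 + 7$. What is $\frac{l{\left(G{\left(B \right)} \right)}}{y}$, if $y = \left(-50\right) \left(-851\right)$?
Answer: $\frac{392}{21275} \approx 0.018425$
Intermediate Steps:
$B = 14$
$l{\left(X \right)} = 4 X^{2}$ ($l{\left(X \right)} = \left(2 X\right)^{2} = 4 X^{2}$)
$y = 42550$
$\frac{l{\left(G{\left(B \right)} \right)}}{y} = \frac{4 \cdot 14^{2}}{42550} = 4 \cdot 196 \cdot \frac{1}{42550} = 784 \cdot \frac{1}{42550} = \frac{392}{21275}$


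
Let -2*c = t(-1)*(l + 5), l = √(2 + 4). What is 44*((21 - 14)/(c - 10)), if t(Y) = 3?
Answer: -21560/1171 + 1848*√6/1171 ≈ -14.546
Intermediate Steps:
l = √6 ≈ 2.4495
c = -15/2 - 3*√6/2 (c = -3*(√6 + 5)/2 = -3*(5 + √6)/2 = -(15 + 3*√6)/2 = -15/2 - 3*√6/2 ≈ -11.174)
44*((21 - 14)/(c - 10)) = 44*((21 - 14)/((-15/2 - 3*√6/2) - 10)) = 44*(7/(-35/2 - 3*√6/2)) = 308/(-35/2 - 3*√6/2)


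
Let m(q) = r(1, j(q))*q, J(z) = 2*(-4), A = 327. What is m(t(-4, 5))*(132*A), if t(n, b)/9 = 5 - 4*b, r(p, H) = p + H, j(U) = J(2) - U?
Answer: -745873920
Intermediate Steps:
J(z) = -8
j(U) = -8 - U
r(p, H) = H + p
t(n, b) = 45 - 36*b (t(n, b) = 9*(5 - 4*b) = 45 - 36*b)
m(q) = q*(-7 - q) (m(q) = ((-8 - q) + 1)*q = (-7 - q)*q = q*(-7 - q))
m(t(-4, 5))*(132*A) = (-(45 - 36*5)*(7 + (45 - 36*5)))*(132*327) = -(45 - 180)*(7 + (45 - 180))*43164 = -1*(-135)*(7 - 135)*43164 = -1*(-135)*(-128)*43164 = -17280*43164 = -745873920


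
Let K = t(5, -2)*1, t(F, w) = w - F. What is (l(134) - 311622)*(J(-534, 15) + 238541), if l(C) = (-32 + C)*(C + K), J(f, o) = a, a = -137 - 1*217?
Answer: -71138834916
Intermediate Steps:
a = -354 (a = -137 - 217 = -354)
J(f, o) = -354
K = -7 (K = (-2 - 1*5)*1 = (-2 - 5)*1 = -7*1 = -7)
l(C) = (-32 + C)*(-7 + C) (l(C) = (-32 + C)*(C - 7) = (-32 + C)*(-7 + C))
(l(134) - 311622)*(J(-534, 15) + 238541) = ((224 + 134² - 39*134) - 311622)*(-354 + 238541) = ((224 + 17956 - 5226) - 311622)*238187 = (12954 - 311622)*238187 = -298668*238187 = -71138834916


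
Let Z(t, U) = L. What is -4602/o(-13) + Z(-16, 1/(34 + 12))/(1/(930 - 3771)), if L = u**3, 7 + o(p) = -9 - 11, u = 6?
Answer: -5521370/9 ≈ -6.1349e+5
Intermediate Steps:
o(p) = -27 (o(p) = -7 + (-9 - 11) = -7 - 20 = -27)
L = 216 (L = 6**3 = 216)
Z(t, U) = 216
-4602/o(-13) + Z(-16, 1/(34 + 12))/(1/(930 - 3771)) = -4602/(-27) + 216/(1/(930 - 3771)) = -4602*(-1/27) + 216/(1/(-2841)) = 1534/9 + 216/(-1/2841) = 1534/9 + 216*(-2841) = 1534/9 - 613656 = -5521370/9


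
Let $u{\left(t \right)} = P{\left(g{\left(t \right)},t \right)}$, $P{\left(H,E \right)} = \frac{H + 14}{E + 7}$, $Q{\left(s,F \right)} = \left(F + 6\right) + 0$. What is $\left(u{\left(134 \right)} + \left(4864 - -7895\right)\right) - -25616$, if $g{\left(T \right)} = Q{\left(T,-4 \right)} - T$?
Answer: $\frac{5410757}{141} \approx 38374.0$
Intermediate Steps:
$Q{\left(s,F \right)} = 6 + F$ ($Q{\left(s,F \right)} = \left(6 + F\right) + 0 = 6 + F$)
$g{\left(T \right)} = 2 - T$ ($g{\left(T \right)} = \left(6 - 4\right) - T = 2 - T$)
$P{\left(H,E \right)} = \frac{14 + H}{7 + E}$
$u{\left(t \right)} = \frac{16 - t}{7 + t}$ ($u{\left(t \right)} = \frac{14 - \left(-2 + t\right)}{7 + t} = \frac{16 - t}{7 + t}$)
$\left(u{\left(134 \right)} + \left(4864 - -7895\right)\right) - -25616 = \left(\frac{16 - 134}{7 + 134} + \left(4864 - -7895\right)\right) - -25616 = \left(\frac{16 - 134}{141} + \left(4864 + 7895\right)\right) + 25616 = \left(\frac{1}{141} \left(-118\right) + 12759\right) + 25616 = \left(- \frac{118}{141} + 12759\right) + 25616 = \frac{1798901}{141} + 25616 = \frac{5410757}{141}$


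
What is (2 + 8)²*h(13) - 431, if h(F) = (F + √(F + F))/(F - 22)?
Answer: -5179/9 - 100*√26/9 ≈ -632.10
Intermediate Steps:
h(F) = (F + √2*√F)/(-22 + F) (h(F) = (F + √(2*F))/(-22 + F) = (F + √2*√F)/(-22 + F))
(2 + 8)²*h(13) - 431 = (2 + 8)²*((13 + √2*√13)/(-22 + 13)) - 431 = 10²*((13 + √26)/(-9)) - 431 = 100*(-(13 + √26)/9) - 431 = 100*(-13/9 - √26/9) - 431 = (-1300/9 - 100*√26/9) - 431 = -5179/9 - 100*√26/9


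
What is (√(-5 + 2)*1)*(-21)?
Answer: -21*I*√3 ≈ -36.373*I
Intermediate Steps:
(√(-5 + 2)*1)*(-21) = (√(-3)*1)*(-21) = ((I*√3)*1)*(-21) = (I*√3)*(-21) = -21*I*√3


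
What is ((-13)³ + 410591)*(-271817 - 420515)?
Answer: -282744234808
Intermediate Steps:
((-13)³ + 410591)*(-271817 - 420515) = (-2197 + 410591)*(-692332) = 408394*(-692332) = -282744234808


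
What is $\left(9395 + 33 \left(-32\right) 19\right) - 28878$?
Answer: $-39547$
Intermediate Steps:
$\left(9395 + 33 \left(-32\right) 19\right) - 28878 = \left(9395 - 20064\right) - 28878 = -10669 - 28878 = -39547$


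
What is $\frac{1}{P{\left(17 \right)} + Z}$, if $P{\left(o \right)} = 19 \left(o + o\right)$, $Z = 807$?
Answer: $\frac{1}{1453} \approx 0.00068823$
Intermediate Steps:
$P{\left(o \right)} = 38 o$ ($P{\left(o \right)} = 19 \cdot 2 o = 38 o$)
$\frac{1}{P{\left(17 \right)} + Z} = \frac{1}{38 \cdot 17 + 807} = \frac{1}{646 + 807} = \frac{1}{1453}$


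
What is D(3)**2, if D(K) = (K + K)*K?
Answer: 324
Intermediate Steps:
D(K) = 2*K**2 (D(K) = (2*K)*K = 2*K**2)
D(3)**2 = (2*3**2)**2 = (2*9)**2 = 18**2 = 324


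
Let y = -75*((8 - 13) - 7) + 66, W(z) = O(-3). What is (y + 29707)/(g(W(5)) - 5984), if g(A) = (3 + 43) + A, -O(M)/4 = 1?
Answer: -30673/5942 ≈ -5.1621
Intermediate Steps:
O(M) = -4 (O(M) = -4*1 = -4)
W(z) = -4
g(A) = 46 + A
y = 966 (y = -75*(-5 - 7) + 66 = -75*(-12) + 66 = 900 + 66 = 966)
(y + 29707)/(g(W(5)) - 5984) = (966 + 29707)/((46 - 4) - 5984) = 30673/(42 - 5984) = 30673/(-5942) = 30673*(-1/5942) = -30673/5942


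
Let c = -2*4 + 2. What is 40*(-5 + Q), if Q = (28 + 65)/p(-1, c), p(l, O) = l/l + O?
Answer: -944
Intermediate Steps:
c = -6 (c = -8 + 2 = -6)
p(l, O) = 1 + O
Q = -93/5 (Q = (28 + 65)/(1 - 6) = 93/(-5) = 93*(-⅕) = -93/5 ≈ -18.600)
40*(-5 + Q) = 40*(-5 - 93/5) = 40*(-118/5) = -944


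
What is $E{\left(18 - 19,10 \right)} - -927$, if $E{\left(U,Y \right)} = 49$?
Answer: $976$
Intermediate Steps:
$E{\left(18 - 19,10 \right)} - -927 = 49 - -927 = 49 + 927 = 976$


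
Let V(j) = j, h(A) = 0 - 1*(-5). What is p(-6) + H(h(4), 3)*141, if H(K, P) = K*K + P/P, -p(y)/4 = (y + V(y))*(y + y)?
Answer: 3090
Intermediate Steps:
h(A) = 5 (h(A) = 0 + 5 = 5)
p(y) = -16*y² (p(y) = -4*(y + y)*(y + y) = -4*2*y*2*y = -16*y²)
H(K, P) = 1 + K² (H(K, P) = K² + 1 = 1 + K²)
p(-6) + H(h(4), 3)*141 = -16*(-6)² + (1 + 5²)*141 = -16*36 + (1 + 25)*141 = -576 + 26*141 = -576 + 3666 = 3090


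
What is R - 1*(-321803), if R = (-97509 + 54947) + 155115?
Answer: 434356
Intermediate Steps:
R = 112553 (R = -42562 + 155115 = 112553)
R - 1*(-321803) = 112553 - 1*(-321803) = 112553 + 321803 = 434356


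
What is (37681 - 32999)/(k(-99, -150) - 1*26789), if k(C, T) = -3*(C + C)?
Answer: -4682/26195 ≈ -0.17874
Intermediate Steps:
k(C, T) = -6*C
(37681 - 32999)/(k(-99, -150) - 1*26789) = (37681 - 32999)/(-6*(-99) - 1*26789) = 4682/(594 - 26789) = 4682/(-26195) = 4682*(-1/26195) = -4682/26195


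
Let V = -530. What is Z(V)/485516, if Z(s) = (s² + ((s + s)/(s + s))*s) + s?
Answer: 69960/121379 ≈ 0.57638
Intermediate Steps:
Z(s) = s² + 2*s (Z(s) = (s² + ((2*s)/((2*s)))*s) + s = (s² + ((2*s)*(1/(2*s)))*s) + s = (s² + 1*s) + s = (s² + s) + s = (s + s²) + s = s² + 2*s)
Z(V)/485516 = -530*(2 - 530)/485516 = -530*(-528)*(1/485516) = 279840*(1/485516) = 69960/121379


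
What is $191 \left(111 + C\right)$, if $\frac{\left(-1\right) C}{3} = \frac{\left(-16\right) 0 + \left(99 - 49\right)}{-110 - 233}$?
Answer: $\frac{7300593}{343} \approx 21285.0$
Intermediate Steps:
$C = \frac{150}{343}$ ($C = - 3 \frac{\left(-16\right) 0 + \left(99 - 49\right)}{-110 - 233} = - 3 \frac{0 + 50}{-343} = - 3 \cdot 50 \left(- \frac{1}{343}\right) = \left(-3\right) \left(- \frac{50}{343}\right) = \frac{150}{343} \approx 0.43732$)
$191 \left(111 + C\right) = 191 \left(111 + \frac{150}{343}\right) = 191 \cdot \frac{38223}{343} = \frac{7300593}{343}$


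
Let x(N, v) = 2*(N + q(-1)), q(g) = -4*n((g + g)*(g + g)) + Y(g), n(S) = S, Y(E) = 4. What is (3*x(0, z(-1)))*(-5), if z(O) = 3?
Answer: 360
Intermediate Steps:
q(g) = 4 - 16*g² (q(g) = -4*(g + g)*(g + g) + 4 = -4*2*g*2*g + 4 = -16*g² + 4 = 4 - 16*g²)
x(N, v) = -24 + 2*N (x(N, v) = 2*(N + (4 - 16*(-1)²)) = 2*(N + (4 - 16*1)) = 2*(N + (4 - 16)) = 2*(N - 12) = 2*(-12 + N) = -24 + 2*N)
(3*x(0, z(-1)))*(-5) = (3*(-24 + 2*0))*(-5) = (3*(-24 + 0))*(-5) = (3*(-24))*(-5) = -72*(-5) = 360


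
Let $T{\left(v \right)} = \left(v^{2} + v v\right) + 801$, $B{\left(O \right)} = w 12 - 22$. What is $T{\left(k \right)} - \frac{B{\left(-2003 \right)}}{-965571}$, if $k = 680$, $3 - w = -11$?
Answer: $\frac{12242924429}{13227} \approx 9.256 \cdot 10^{5}$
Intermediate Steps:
$w = 14$ ($w = 3 - -11 = 3 + 11 = 14$)
$B{\left(O \right)} = 146$ ($B{\left(O \right)} = 14 \cdot 12 - 22 = 168 - 22 = 146$)
$T{\left(v \right)} = 801 + 2 v^{2}$ ($T{\left(v \right)} = \left(v^{2} + v^{2}\right) + 801 = 2 v^{2} + 801 = 801 + 2 v^{2}$)
$T{\left(k \right)} - \frac{B{\left(-2003 \right)}}{-965571} = \left(801 + 2 \cdot 680^{2}\right) - \frac{146}{-965571} = \left(801 + 2 \cdot 462400\right) - 146 \left(- \frac{1}{965571}\right) = \left(801 + 924800\right) - - \frac{2}{13227} = 925601 + \frac{2}{13227} = \frac{12242924429}{13227}$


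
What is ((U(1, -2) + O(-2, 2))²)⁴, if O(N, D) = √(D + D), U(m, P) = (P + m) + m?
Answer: 256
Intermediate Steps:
U(m, P) = P + 2*m
O(N, D) = √2*√D (O(N, D) = √(2*D) = √2*√D)
((U(1, -2) + O(-2, 2))²)⁴ = (((-2 + 2*1) + √2*√2)²)⁴ = (((-2 + 2) + 2)²)⁴ = ((0 + 2)²)⁴ = (2²)⁴ = 4⁴ = 256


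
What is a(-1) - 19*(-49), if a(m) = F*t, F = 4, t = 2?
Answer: 939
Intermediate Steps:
a(m) = 8 (a(m) = 4*2 = 8)
a(-1) - 19*(-49) = 8 - 19*(-49) = 8 + 931 = 939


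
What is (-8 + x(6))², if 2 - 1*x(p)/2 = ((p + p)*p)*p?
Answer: 753424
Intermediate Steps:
x(p) = 4 - 4*p³ (x(p) = 4 - 2*(p + p)*p*p = 4 - 2*(2*p)*p*p = 4 - 2*2*p²*p = 4 - 4*p³)
(-8 + x(6))² = (-8 + (4 - 4*6³))² = (-8 + (4 - 4*216))² = (-8 + (4 - 864))² = (-8 - 860)² = (-868)² = 753424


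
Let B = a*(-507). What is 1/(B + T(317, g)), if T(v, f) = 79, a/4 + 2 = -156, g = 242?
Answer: 1/320503 ≈ 3.1201e-6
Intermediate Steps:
a = -632 (a = -8 + 4*(-156) = -8 - 624 = -632)
B = 320424 (B = -632*(-507) = 320424)
1/(B + T(317, g)) = 1/(320424 + 79) = 1/320503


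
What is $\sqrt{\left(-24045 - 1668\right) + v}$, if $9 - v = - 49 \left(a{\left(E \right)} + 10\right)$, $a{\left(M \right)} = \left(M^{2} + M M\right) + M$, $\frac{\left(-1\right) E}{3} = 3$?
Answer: $i \sqrt{17717} \approx 133.11 i$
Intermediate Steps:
$E = -9$ ($E = \left(-3\right) 3 = -9$)
$a{\left(M \right)} = M + 2 M^{2}$ ($a{\left(M \right)} = \left(M^{2} + M^{2}\right) + M = 2 M^{2} + M = M + 2 M^{2}$)
$v = 7996$ ($v = 9 - - 49 \left(- 9 \left(1 + 2 \left(-9\right)\right) + 10\right) = 9 - - 49 \left(- 9 \left(1 - 18\right) + 10\right) = 9 - - 49 \left(\left(-9\right) \left(-17\right) + 10\right) = 9 - - 49 \left(153 + 10\right) = 9 - \left(-49\right) 163 = 9 - -7987 = 9 + 7987 = 7996$)
$\sqrt{\left(-24045 - 1668\right) + v} = \sqrt{\left(-24045 - 1668\right) + 7996} = \sqrt{-25713 + 7996} = \sqrt{-17717} = i \sqrt{17717}$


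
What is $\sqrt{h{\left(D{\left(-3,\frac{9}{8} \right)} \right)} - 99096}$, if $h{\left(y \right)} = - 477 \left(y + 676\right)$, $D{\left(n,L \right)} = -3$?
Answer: $i \sqrt{420117} \approx 648.16 i$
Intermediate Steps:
$h{\left(y \right)} = -322452 - 477 y$ ($h{\left(y \right)} = - 477 \left(676 + y\right) = -322452 - 477 y$)
$\sqrt{h{\left(D{\left(-3,\frac{9}{8} \right)} \right)} - 99096} = \sqrt{\left(-322452 - -1431\right) - 99096} = \sqrt{\left(-322452 + 1431\right) - 99096} = \sqrt{-321021 - 99096} = \sqrt{-420117} = i \sqrt{420117}$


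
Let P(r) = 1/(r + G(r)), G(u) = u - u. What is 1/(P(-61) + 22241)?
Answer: 61/1356700 ≈ 4.4962e-5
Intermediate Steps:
G(u) = 0
P(r) = 1/r (P(r) = 1/(r + 0) = 1/r)
1/(P(-61) + 22241) = 1/(1/(-61) + 22241) = 1/(-1/61 + 22241) = 1/(1356700/61) = 61/1356700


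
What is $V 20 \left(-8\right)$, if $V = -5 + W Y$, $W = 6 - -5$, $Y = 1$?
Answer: $-960$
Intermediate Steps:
$W = 11$ ($W = 6 + 5 = 11$)
$V = 6$ ($V = -5 + 11 \cdot 1 = -5 + 11 = 6$)
$V 20 \left(-8\right) = 6 \cdot 20 \left(-8\right) = 120 \left(-8\right) = -960$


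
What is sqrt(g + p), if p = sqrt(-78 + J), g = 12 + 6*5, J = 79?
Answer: sqrt(43) ≈ 6.5574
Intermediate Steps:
g = 42 (g = 12 + 30 = 42)
p = 1 (p = sqrt(-78 + 79) = sqrt(1) = 1)
sqrt(g + p) = sqrt(42 + 1) = sqrt(43)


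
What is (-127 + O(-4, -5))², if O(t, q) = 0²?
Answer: 16129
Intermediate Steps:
O(t, q) = 0
(-127 + O(-4, -5))² = (-127 + 0)² = (-127)² = 16129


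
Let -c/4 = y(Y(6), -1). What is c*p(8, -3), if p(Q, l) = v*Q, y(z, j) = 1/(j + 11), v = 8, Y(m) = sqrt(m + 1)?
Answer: -128/5 ≈ -25.600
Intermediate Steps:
Y(m) = sqrt(1 + m)
y(z, j) = 1/(11 + j)
p(Q, l) = 8*Q
c = -2/5 (c = -4/(11 - 1) = -4/10 = -4*1/10 = -2/5 ≈ -0.40000)
c*p(8, -3) = -16*8/5 = -2/5*64 = -128/5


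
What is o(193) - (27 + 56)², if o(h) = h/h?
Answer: -6888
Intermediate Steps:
o(h) = 1
o(193) - (27 + 56)² = 1 - (27 + 56)² = 1 - 1*83² = 1 - 1*6889 = 1 - 6889 = -6888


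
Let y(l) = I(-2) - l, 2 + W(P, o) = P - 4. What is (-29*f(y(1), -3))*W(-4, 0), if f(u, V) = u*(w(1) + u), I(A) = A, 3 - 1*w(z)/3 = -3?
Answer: -13050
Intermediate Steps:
w(z) = 18 (w(z) = 9 - 3*(-3) = 9 + 9 = 18)
W(P, o) = -6 + P (W(P, o) = -2 + (P - 4) = -2 + (-4 + P) = -6 + P)
y(l) = -2 - l
f(u, V) = u*(18 + u)
(-29*f(y(1), -3))*W(-4, 0) = (-29*(-2 - 1*1)*(18 + (-2 - 1*1)))*(-6 - 4) = -29*(-2 - 1)*(18 + (-2 - 1))*(-10) = -(-87)*(18 - 3)*(-10) = -(-87)*15*(-10) = -29*(-45)*(-10) = 1305*(-10) = -13050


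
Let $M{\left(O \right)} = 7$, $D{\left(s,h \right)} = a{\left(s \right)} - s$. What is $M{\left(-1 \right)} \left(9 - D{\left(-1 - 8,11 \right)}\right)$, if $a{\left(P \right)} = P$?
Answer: $63$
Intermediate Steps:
$D{\left(s,h \right)} = 0$ ($D{\left(s,h \right)} = s - s = 0$)
$M{\left(-1 \right)} \left(9 - D{\left(-1 - 8,11 \right)}\right) = 7 \left(9 - 0\right) = 7 \left(9 + 0\right) = 7 \cdot 9 = 63$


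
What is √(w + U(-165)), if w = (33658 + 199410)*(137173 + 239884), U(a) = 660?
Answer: 8*√1373123774 ≈ 2.9645e+5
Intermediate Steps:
w = 87879920876 (w = 233068*377057 = 87879920876)
√(w + U(-165)) = √(87879920876 + 660) = √87879921536 = 8*√1373123774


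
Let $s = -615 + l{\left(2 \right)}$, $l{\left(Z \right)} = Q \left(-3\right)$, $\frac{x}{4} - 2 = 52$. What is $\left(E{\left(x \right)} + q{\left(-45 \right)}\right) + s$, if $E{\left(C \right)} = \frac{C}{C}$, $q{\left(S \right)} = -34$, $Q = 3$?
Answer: $-657$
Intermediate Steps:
$x = 216$ ($x = 8 + 4 \cdot 52 = 8 + 208 = 216$)
$E{\left(C \right)} = 1$
$l{\left(Z \right)} = -9$ ($l{\left(Z \right)} = 3 \left(-3\right) = -9$)
$s = -624$ ($s = -615 - 9 = -624$)
$\left(E{\left(x \right)} + q{\left(-45 \right)}\right) + s = \left(1 - 34\right) - 624 = -33 - 624 = -657$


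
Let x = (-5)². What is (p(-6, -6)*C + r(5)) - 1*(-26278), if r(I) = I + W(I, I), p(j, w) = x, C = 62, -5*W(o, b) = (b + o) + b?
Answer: 27830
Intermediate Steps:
x = 25
W(o, b) = -2*b/5 - o/5 (W(o, b) = -((b + o) + b)/5 = -(o + 2*b)/5 = -2*b/5 - o/5)
p(j, w) = 25
r(I) = 2*I/5 (r(I) = I + (-2*I/5 - I/5) = I - 3*I/5 = 2*I/5)
(p(-6, -6)*C + r(5)) - 1*(-26278) = (25*62 + (⅖)*5) - 1*(-26278) = (1550 + 2) + 26278 = 1552 + 26278 = 27830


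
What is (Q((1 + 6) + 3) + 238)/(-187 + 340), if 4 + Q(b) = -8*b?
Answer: 154/153 ≈ 1.0065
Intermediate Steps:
Q(b) = -4 - 8*b
(Q((1 + 6) + 3) + 238)/(-187 + 340) = ((-4 - 8*((1 + 6) + 3)) + 238)/(-187 + 340) = ((-4 - 8*(7 + 3)) + 238)/153 = ((-4 - 8*10) + 238)*(1/153) = ((-4 - 80) + 238)*(1/153) = (-84 + 238)*(1/153) = 154*(1/153) = 154/153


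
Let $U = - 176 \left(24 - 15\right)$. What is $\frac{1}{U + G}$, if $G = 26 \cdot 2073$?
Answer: $\frac{1}{52314} \approx 1.9115 \cdot 10^{-5}$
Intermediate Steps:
$U = -1584$ ($U = - 176 \left(24 - 15\right) = \left(-176\right) 9 = -1584$)
$G = 53898$
$\frac{1}{U + G} = \frac{1}{-1584 + 53898} = \frac{1}{52314}$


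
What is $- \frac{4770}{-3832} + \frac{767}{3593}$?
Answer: $\frac{10038877}{6884188} \approx 1.4583$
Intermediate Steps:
$- \frac{4770}{-3832} + \frac{767}{3593} = \left(-4770\right) \left(- \frac{1}{3832}\right) + 767 \cdot \frac{1}{3593} = \frac{2385}{1916} + \frac{767}{3593} = \frac{10038877}{6884188}$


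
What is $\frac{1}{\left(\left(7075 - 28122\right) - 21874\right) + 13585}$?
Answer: $- \frac{1}{29336} \approx -3.4088 \cdot 10^{-5}$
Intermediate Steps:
$\frac{1}{\left(\left(7075 - 28122\right) - 21874\right) + 13585} = \frac{1}{\left(-21047 - 21874\right) + 13585} = \frac{1}{-42921 + 13585} = \frac{1}{-29336} = - \frac{1}{29336}$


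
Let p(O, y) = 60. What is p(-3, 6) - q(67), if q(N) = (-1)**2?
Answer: 59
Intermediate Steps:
q(N) = 1
p(-3, 6) - q(67) = 60 - 1*1 = 60 - 1 = 59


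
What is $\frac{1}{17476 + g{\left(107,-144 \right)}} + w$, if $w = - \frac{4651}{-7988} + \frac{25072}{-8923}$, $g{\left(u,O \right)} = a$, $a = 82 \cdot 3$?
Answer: $- \frac{1406863105981}{631584823564} \approx -2.2275$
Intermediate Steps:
$a = 246$
$g{\left(u,O \right)} = 246$
$w = - \frac{158774263}{71276924}$ ($w = \left(-4651\right) \left(- \frac{1}{7988}\right) + 25072 \left(- \frac{1}{8923}\right) = \frac{4651}{7988} - \frac{25072}{8923} = - \frac{158774263}{71276924} \approx -2.2276$)
$\frac{1}{17476 + g{\left(107,-144 \right)}} + w = \frac{1}{17476 + 246} - \frac{158774263}{71276924} = \frac{1}{17722} - \frac{158774263}{71276924} = - \frac{1406863105981}{631584823564}$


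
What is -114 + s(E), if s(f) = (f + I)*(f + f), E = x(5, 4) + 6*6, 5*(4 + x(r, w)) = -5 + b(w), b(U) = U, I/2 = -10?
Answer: 15912/25 ≈ 636.48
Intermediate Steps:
I = -20 (I = 2*(-10) = -20)
x(r, w) = -5 + w/5 (x(r, w) = -4 + (-5 + w)/5 = -4 + (-1 + w/5) = -5 + w/5)
E = 159/5 (E = (-5 + (⅕)*4) + 6*6 = (-5 + ⅘) + 36 = -21/5 + 36 = 159/5 ≈ 31.800)
s(f) = 2*f*(-20 + f) (s(f) = (f - 20)*(f + f) = (-20 + f)*(2*f) = 2*f*(-20 + f))
-114 + s(E) = -114 + 2*(159/5)*(-20 + 159/5) = -114 + 2*(159/5)*(59/5) = -114 + 18762/25 = 15912/25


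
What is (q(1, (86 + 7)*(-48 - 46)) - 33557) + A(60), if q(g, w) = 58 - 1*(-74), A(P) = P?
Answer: -33365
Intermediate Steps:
q(g, w) = 132 (q(g, w) = 58 + 74 = 132)
(q(1, (86 + 7)*(-48 - 46)) - 33557) + A(60) = (132 - 33557) + 60 = -33425 + 60 = -33365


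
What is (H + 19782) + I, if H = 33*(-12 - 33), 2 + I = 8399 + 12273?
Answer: 38967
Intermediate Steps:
I = 20670 (I = -2 + (8399 + 12273) = -2 + 20672 = 20670)
H = -1485 (H = 33*(-45) = -1485)
(H + 19782) + I = (-1485 + 19782) + 20670 = 18297 + 20670 = 38967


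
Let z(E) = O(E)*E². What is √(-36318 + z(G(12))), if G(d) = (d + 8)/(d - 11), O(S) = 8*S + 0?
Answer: √27682 ≈ 166.38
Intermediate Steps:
O(S) = 8*S
G(d) = (8 + d)/(-11 + d)
z(E) = 8*E³ (z(E) = (8*E)*E² = 8*E³)
√(-36318 + z(G(12))) = √(-36318 + 8*((8 + 12)/(-11 + 12))³) = √(-36318 + 8*(20/1)³) = √(-36318 + 8*(1*20)³) = √(-36318 + 8*20³) = √(-36318 + 8*8000) = √(-36318 + 64000) = √27682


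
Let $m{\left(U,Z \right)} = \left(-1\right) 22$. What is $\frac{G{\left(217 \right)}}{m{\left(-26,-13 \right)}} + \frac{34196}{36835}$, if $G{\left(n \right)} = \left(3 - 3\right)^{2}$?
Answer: $\frac{34196}{36835} \approx 0.92836$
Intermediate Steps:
$m{\left(U,Z \right)} = -22$
$G{\left(n \right)} = 0$ ($G{\left(n \right)} = 0^{2} = 0$)
$\frac{G{\left(217 \right)}}{m{\left(-26,-13 \right)}} + \frac{34196}{36835} = \frac{0}{-22} + \frac{34196}{36835} = 0 \left(- \frac{1}{22}\right) + 34196 \cdot \frac{1}{36835} = 0 + \frac{34196}{36835} = \frac{34196}{36835}$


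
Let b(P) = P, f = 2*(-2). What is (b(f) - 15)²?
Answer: 361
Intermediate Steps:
f = -4
(b(f) - 15)² = (-4 - 15)² = (-19)² = 361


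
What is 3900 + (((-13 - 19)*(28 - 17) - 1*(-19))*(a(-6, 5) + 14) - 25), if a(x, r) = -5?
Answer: 878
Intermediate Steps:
3900 + (((-13 - 19)*(28 - 17) - 1*(-19))*(a(-6, 5) + 14) - 25) = 3900 + (((-13 - 19)*(28 - 17) - 1*(-19))*(-5 + 14) - 25) = 3900 + ((-32*11 + 19)*9 - 25) = 3900 + ((-352 + 19)*9 - 25) = 3900 + (-333*9 - 25) = 3900 + (-2997 - 25) = 3900 - 3022 = 878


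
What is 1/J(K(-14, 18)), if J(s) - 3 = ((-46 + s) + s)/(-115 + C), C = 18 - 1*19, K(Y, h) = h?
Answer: 58/179 ≈ 0.32402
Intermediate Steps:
C = -1 (C = 18 - 19 = -1)
J(s) = 197/58 - s/58 (J(s) = 3 + ((-46 + s) + s)/(-115 - 1) = 3 + (-46 + 2*s)/(-116) = 3 + (-46 + 2*s)*(-1/116) = 3 + (23/58 - s/58) = 197/58 - s/58)
1/J(K(-14, 18)) = 1/(197/58 - 1/58*18) = 1/(197/58 - 9/29) = 1/(179/58) = 58/179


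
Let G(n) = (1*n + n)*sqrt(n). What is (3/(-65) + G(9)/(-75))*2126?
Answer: -529374/325 ≈ -1628.8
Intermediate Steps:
G(n) = 2*n**(3/2) (G(n) = (n + n)*sqrt(n) = (2*n)*sqrt(n) = 2*n**(3/2))
(3/(-65) + G(9)/(-75))*2126 = (3/(-65) + (2*9**(3/2))/(-75))*2126 = (3*(-1/65) + (2*27)*(-1/75))*2126 = (-3/65 + 54*(-1/75))*2126 = (-3/65 - 18/25)*2126 = -249/325*2126 = -529374/325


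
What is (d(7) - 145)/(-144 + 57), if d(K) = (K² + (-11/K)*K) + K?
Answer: 100/87 ≈ 1.1494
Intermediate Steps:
d(K) = -11 + K + K² (d(K) = (K² - 11) + K = (-11 + K²) + K = -11 + K + K²)
(d(7) - 145)/(-144 + 57) = ((-11 + 7 + 7²) - 145)/(-144 + 57) = ((-11 + 7 + 49) - 145)/(-87) = -(45 - 145)/87 = -1/87*(-100) = 100/87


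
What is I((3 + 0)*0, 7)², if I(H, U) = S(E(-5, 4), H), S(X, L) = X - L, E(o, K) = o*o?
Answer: 625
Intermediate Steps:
E(o, K) = o²
I(H, U) = 25 - H (I(H, U) = (-5)² - H = 25 - H)
I((3 + 0)*0, 7)² = (25 - (3 + 0)*0)² = (25 - 3*0)² = (25 - 1*0)² = (25 + 0)² = 25² = 625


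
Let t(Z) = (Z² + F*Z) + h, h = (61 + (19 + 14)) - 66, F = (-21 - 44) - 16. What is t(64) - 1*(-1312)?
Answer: 252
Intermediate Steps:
F = -81 (F = -65 - 16 = -81)
h = 28 (h = (61 + 33) - 66 = 94 - 66 = 28)
t(Z) = 28 + Z² - 81*Z (t(Z) = (Z² - 81*Z) + 28 = 28 + Z² - 81*Z)
t(64) - 1*(-1312) = (28 + 64² - 81*64) - 1*(-1312) = (28 + 4096 - 5184) + 1312 = -1060 + 1312 = 252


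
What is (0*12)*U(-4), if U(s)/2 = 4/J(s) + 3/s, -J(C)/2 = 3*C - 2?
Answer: 0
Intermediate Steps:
J(C) = 4 - 6*C (J(C) = -2*(3*C - 2) = -2*(-2 + 3*C) = 4 - 6*C)
U(s) = 6/s + 8/(4 - 6*s) (U(s) = 2*(4/(4 - 6*s) + 3/s) = 2*(3/s + 4/(4 - 6*s)) = 6/s + 8/(4 - 6*s))
(0*12)*U(-4) = (0*12)*(2*(-6 + 7*(-4))/(-4*(-2 + 3*(-4)))) = 0*(2*(-¼)*(-6 - 28)/(-2 - 12)) = 0*(2*(-¼)*(-34)/(-14)) = 0*(2*(-¼)*(-1/14)*(-34)) = 0*(-17/14) = 0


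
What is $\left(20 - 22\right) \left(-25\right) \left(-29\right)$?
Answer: $-1450$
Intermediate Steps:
$\left(20 - 22\right) \left(-25\right) \left(-29\right) = \left(-2\right) \left(-25\right) \left(-29\right) = 50 \left(-29\right) = -1450$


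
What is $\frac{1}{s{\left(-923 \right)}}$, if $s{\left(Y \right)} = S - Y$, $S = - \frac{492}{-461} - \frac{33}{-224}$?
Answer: $\frac{103264}{95438093} \approx 0.001082$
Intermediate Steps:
$S = \frac{125421}{103264}$ ($S = \left(-492\right) \left(- \frac{1}{461}\right) - - \frac{33}{224} = \frac{492}{461} + \frac{33}{224} = \frac{125421}{103264} \approx 1.2146$)
$s{\left(Y \right)} = \frac{125421}{103264} - Y$
$\frac{1}{s{\left(-923 \right)}} = \frac{1}{\frac{125421}{103264} - -923} = \frac{1}{\frac{125421}{103264} + 923} = \frac{1}{\frac{95438093}{103264}} = \frac{103264}{95438093}$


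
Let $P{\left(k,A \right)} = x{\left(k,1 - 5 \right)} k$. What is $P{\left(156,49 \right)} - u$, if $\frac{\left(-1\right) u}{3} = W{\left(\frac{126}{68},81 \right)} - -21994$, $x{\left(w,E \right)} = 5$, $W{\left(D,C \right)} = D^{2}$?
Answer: $\frac{77188779}{1156} \approx 66772.0$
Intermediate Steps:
$P{\left(k,A \right)} = 5 k$
$u = - \frac{76287099}{1156}$ ($u = - 3 \left(\left(\frac{126}{68}\right)^{2} - -21994\right) = - 3 \left(\left(126 \cdot \frac{1}{68}\right)^{2} + 21994\right) = - 3 \left(\left(\frac{63}{34}\right)^{2} + 21994\right) = - 3 \left(\frac{3969}{1156} + 21994\right) = \left(-3\right) \frac{25429033}{1156} = - \frac{76287099}{1156} \approx -65992.0$)
$P{\left(156,49 \right)} - u = 5 \cdot 156 - - \frac{76287099}{1156} = 780 + \frac{76287099}{1156} = \frac{77188779}{1156}$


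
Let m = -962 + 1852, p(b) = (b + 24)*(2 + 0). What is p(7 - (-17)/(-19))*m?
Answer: 1018160/19 ≈ 53587.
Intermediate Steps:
p(b) = 48 + 2*b (p(b) = (24 + b)*2 = 48 + 2*b)
m = 890
p(7 - (-17)/(-19))*m = (48 + 2*(7 - (-17)/(-19)))*890 = (48 + 2*(7 - (-17)*(-1)/19))*890 = (48 + 2*(7 - 1*17/19))*890 = (48 + 2*(7 - 17/19))*890 = (48 + 2*(116/19))*890 = (48 + 232/19)*890 = (1144/19)*890 = 1018160/19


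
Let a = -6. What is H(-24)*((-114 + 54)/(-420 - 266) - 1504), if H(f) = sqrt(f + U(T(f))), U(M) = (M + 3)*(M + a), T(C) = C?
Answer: -515842*sqrt(606)/343 ≈ -37022.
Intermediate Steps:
U(M) = (-6 + M)*(3 + M) (U(M) = (M + 3)*(M - 6) = (3 + M)*(-6 + M) = (-6 + M)*(3 + M))
H(f) = sqrt(-18 + f**2 - 2*f) (H(f) = sqrt(f + (-18 + f**2 - 3*f)) = sqrt(-18 + f**2 - 2*f))
H(-24)*((-114 + 54)/(-420 - 266) - 1504) = sqrt(-18 + (-24)**2 - 2*(-24))*((-114 + 54)/(-420 - 266) - 1504) = sqrt(-18 + 576 + 48)*(-60/(-686) - 1504) = sqrt(606)*(-60*(-1/686) - 1504) = sqrt(606)*(30/343 - 1504) = sqrt(606)*(-515842/343) = -515842*sqrt(606)/343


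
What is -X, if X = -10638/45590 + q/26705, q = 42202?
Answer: -163990139/121748095 ≈ -1.3470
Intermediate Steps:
X = 163990139/121748095 (X = -10638/45590 + 42202/26705 = -10638*1/45590 + 42202*(1/26705) = -5319/22795 + 42202/26705 = 163990139/121748095 ≈ 1.3470)
-X = -1*163990139/121748095 = -163990139/121748095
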